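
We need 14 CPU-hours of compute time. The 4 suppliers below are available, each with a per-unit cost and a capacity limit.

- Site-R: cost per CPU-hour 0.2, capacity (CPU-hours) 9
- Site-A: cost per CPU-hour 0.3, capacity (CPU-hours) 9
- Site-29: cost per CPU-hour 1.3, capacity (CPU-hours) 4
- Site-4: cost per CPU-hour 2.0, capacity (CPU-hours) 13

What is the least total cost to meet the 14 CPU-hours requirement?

3.3

Use suppliers in increasing cost order.
Site-R at 0.2: take all 9 CPU-hours — 5 still needed.
Site-A (0.3): take the remaining 5 — done.
Site-29, Site-4: unused.
Cost = 9×0.2 + 5×0.3 = 3.3.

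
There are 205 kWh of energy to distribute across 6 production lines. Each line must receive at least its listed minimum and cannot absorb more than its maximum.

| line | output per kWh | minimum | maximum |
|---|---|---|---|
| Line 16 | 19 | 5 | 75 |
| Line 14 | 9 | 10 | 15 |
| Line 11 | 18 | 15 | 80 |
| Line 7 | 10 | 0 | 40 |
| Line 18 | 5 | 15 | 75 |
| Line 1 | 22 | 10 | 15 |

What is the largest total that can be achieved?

3460

Meeting every minimum uses 5+10+15+0+15+10 = 55 kWh, leaving 150.
Rank by output per kWh: Line 1 22 > Line 16 19 > Line 11 18 > Line 7 10 > Line 14 9 > Line 18 5.
Give Line 1 5 more to hit its cap of 15 ; 145 left.
Line 16 takes 70 more to reach its cap of 75 ; 75 left.
Line 11 takes 65 more to reach its cap of 80 ; 10 left.
Line 7 has room for 40 more but only 10 remain, so it gets 10.
Total = 19×75 + 9×10 + 18×80 + 10×10 + 5×15 + 22×15 = 3460.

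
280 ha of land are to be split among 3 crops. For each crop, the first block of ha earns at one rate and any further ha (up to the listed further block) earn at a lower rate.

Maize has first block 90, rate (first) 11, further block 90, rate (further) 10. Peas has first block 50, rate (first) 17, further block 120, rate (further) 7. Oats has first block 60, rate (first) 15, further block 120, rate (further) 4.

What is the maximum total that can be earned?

3540

Order all 6 blocks by rate: Peas/first 17 > Oats/first 15 > Maize/first 11 > Maize/second 10 > Peas/second 7 > Oats/second 4.
Peas first at 17: fill all 50 — 230 left.
Fill Oats first block (60 at 15) — 170 left.
Fill Maize first block (90 at 11) — 80 left.
80 remain; put them into Maize second at 10.
Total = 17×50 + 15×60 + 11×90 + 10×80 = 3540.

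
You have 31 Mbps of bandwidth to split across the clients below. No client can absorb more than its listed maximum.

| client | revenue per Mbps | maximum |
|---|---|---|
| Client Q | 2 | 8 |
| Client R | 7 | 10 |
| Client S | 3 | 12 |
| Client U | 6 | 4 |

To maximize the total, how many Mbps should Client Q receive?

Order the clients by revenue per Mbps: Client R 7 > Client U 6 > Client S 3 > Client Q 2.
Client R: +10 to 10 (cap) — 21 left.
Give Client U 4 to hit its cap of 4 — 17 left.
Give Client S 12 to hit its cap of 12 — 5 left.
Client Q: +5 (room for 8) → 5. Pool exhausted.

5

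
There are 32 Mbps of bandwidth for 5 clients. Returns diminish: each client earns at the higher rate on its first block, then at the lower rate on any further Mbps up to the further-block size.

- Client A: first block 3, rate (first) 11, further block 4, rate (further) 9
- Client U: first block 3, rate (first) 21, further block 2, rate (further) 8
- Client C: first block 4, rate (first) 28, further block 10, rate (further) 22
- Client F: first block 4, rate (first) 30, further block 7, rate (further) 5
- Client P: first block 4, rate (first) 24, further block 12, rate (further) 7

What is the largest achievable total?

680

Order all 10 blocks by rate: Client F/tier1 30 > Client C/tier1 28 > Client P/tier1 24 > Client C/tier2 22 > Client U/tier1 21 > Client A/tier1 11 > Client A/tier2 9 > Client U/tier2 8 > Client P/tier2 7 > Client F/tier2 5.
Client F/tier1 (30): +4 ; 28 left.
Client C/tier1 (28): +4 ; 24 left.
Fill Client P tier1 block (4 at 24) ; 20 left.
Client C/tier2 (22): +10 ; 10 left.
Client U/tier1 (21): +3 ; 7 left.
Fill Client A tier1 block (3 at 11) ; 4 left.
Client A/tier2 (9): +4 ; 0 left.
Total = 30×4 + 28×4 + 24×4 + 22×10 + 21×3 + 11×3 + 9×4 = 680.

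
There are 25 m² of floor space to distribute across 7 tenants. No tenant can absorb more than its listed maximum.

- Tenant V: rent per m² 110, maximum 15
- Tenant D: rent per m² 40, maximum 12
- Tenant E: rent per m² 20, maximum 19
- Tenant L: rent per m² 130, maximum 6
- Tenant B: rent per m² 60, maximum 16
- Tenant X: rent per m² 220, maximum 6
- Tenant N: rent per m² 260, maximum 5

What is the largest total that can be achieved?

Order the tenants by rent per m²: Tenant N 260 > Tenant X 220 > Tenant L 130 > Tenant V 110 > Tenant B 60 > Tenant D 40 > Tenant E 20.
Tenant N: +5 to 5 (cap) — 20 left.
Tenant X takes 6 to reach its cap of 6 — 14 left.
Tenant L takes 6 to reach its cap of 6 — 8 left.
Only 8 left; Tenant V takes them to reach 8.
Total = 110×8 + 130×6 + 220×6 + 260×5 = 4280.

4280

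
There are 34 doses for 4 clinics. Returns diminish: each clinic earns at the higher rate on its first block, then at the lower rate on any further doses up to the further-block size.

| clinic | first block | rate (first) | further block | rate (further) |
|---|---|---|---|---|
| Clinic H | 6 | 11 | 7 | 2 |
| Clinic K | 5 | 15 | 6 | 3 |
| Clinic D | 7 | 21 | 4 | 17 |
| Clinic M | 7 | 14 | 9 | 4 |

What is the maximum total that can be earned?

474

Rank every tier by rate: Clinic D/tier1 21 > Clinic D/tier2 17 > Clinic K/tier1 15 > Clinic M/tier1 14 > Clinic H/tier1 11 > Clinic M/tier2 4 > Clinic K/tier2 3 > Clinic H/tier2 2.
Fill Clinic D tier1 block (7 at 21) ; 27 left.
Fill Clinic D tier2 block (4 at 17) ; 23 left.
Clinic K tier1 at 15: fill all 5 ; 18 left.
Fill Clinic M tier1 block (7 at 14) ; 11 left.
Fill Clinic H tier1 block (6 at 11) ; 5 left.
5 remain; put them into Clinic M tier2 at 4.
Total = 21×7 + 17×4 + 15×5 + 14×7 + 11×6 + 4×5 = 474.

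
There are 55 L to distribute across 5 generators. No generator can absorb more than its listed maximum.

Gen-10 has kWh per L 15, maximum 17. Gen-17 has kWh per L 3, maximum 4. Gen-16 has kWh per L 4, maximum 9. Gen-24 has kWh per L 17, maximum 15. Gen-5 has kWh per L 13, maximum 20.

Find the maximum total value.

782

Highest kWh per L first: Gen-24 17 > Gen-10 15 > Gen-5 13 > Gen-16 4 > Gen-17 3.
Gen-24: +15 to 15 (cap) ; 40 left.
Gen-10 takes 17 to reach its cap of 17 ; 23 left.
Gen-5: +20 to 20 (cap) ; 3 left.
Gen-16 has room for 9 but only 3 remain, so it gets 3.
Total = 15×17 + 4×3 + 17×15 + 13×20 = 782.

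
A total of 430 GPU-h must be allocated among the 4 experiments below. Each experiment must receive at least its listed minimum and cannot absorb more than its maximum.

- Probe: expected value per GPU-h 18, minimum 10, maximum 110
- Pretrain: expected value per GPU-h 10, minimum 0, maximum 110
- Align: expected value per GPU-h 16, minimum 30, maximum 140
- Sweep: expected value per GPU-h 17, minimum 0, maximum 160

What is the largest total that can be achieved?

Meeting every minimum uses 10+0+30+0 = 40 GPU-h, leaving 390.
Rank by expected value per GPU-h: Probe 18 > Sweep 17 > Align 16 > Pretrain 10.
Probe: +100 to 110 (cap) → 290 left.
Sweep takes 160 more to reach its cap of 160 → 130 left.
Give Align 110 more to hit its cap of 140 → 20 left.
Only 20 left; Pretrain takes them to reach 20.
Total = 18×110 + 10×20 + 16×140 + 17×160 = 7140.

7140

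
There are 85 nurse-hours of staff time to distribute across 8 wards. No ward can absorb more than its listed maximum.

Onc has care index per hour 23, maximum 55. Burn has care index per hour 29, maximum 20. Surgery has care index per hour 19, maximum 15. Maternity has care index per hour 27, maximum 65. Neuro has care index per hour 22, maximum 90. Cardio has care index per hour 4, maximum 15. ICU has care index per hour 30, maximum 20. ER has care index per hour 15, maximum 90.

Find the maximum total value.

2395

Highest care index per hour first: ICU 30 > Burn 29 > Maternity 27 > Onc 23 > Neuro 22 > Surgery 19 > ER 15 > Cardio 4.
ICU: +20 to 20 (cap) — 65 left.
Burn: +20 to 20 (cap) — 45 left.
Only 45 left; Maternity takes them to reach 45.
Total = 29×20 + 27×45 + 30×20 = 2395.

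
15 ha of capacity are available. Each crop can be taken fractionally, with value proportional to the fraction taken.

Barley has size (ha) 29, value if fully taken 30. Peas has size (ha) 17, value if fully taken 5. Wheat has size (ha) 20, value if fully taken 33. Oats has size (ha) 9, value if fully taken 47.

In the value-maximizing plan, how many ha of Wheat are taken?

Sort by value density: Oats 47/9≈5.22, Wheat 33/20≈1.65, Barley 30/29≈1.03, Peas 5/17≈0.294.
Take all of Oats (9 ha, value 47) → 6 ha left.
Fill the last 6 ha with part of Wheat: 6/20 of it earns 9.9.

6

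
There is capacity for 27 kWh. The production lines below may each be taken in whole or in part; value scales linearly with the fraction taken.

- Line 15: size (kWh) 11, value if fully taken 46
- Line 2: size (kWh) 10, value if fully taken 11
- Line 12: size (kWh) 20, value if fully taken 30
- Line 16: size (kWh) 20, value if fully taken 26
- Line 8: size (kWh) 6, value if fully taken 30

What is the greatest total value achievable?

Rank by value-to-size ratio: Line 8 30/6≈5, Line 15 46/11≈4.18, Line 12 30/20≈1.5, Line 16 26/20≈1.3, Line 2 11/10≈1.1.
Line 8: take in full, 6 kWh for value 30 ; 21 left.
Take all of Line 15 (11 kWh, value 46) ; 10 kWh left.
10 kWh left: a 10/20 share of Line 12 gives 30×10/20 = 15.
Total value = 91.

91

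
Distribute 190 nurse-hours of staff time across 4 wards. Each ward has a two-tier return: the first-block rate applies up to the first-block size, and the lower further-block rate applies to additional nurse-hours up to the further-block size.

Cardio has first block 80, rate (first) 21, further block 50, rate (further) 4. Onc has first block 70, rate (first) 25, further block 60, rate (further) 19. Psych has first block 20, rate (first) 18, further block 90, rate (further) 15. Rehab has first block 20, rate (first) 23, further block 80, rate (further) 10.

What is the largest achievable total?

Treat each block as its own option and order by rate: Onc/first 25 > Rehab/first 23 > Cardio/first 21 > Onc/second 19 > Psych/first 18 > Psych/second 15 > Rehab/second 10 > Cardio/second 4.
Fill Onc first block (70 at 25) ; 120 left.
Rehab/first (23): +20 ; 100 left.
Cardio/first (21): +80 ; 20 left.
Onc/second: +20 of 60 at 19; pool empty.
Total = 25×70 + 23×20 + 21×80 + 19×20 = 4270.

4270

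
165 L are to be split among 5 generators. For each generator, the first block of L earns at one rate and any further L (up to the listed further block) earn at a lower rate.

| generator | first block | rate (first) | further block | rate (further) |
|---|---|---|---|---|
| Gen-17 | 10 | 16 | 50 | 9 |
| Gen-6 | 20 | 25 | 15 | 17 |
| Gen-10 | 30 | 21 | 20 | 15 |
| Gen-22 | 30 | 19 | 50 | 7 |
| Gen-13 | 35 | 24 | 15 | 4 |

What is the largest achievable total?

Treat each block as its own option and order by rate: Gen-6/first 25 > Gen-13/first 24 > Gen-10/first 21 > Gen-22/first 19 > Gen-6/second 17 > Gen-17/first 16 > Gen-10/second 15 > Gen-17/second 9 > Gen-22/second 7 > Gen-13/second 4.
Gen-6/first (25): +20 → 145 left.
Gen-13/first (24): +35 → 110 left.
Fill Gen-10 first block (30 at 21) → 80 left.
Gen-22/first (19): +30 → 50 left.
Gen-6 second at 17: fill all 15 → 35 left.
Fill Gen-17 first block (10 at 16) → 25 left.
Gen-10 second at 15: fill all 20 → 5 left.
Gen-17/second: +5 of 50 at 9; pool empty.
Total = 25×20 + 24×35 + 21×30 + 19×30 + 17×15 + 16×10 + 15×20 + 9×5 = 3300.

3300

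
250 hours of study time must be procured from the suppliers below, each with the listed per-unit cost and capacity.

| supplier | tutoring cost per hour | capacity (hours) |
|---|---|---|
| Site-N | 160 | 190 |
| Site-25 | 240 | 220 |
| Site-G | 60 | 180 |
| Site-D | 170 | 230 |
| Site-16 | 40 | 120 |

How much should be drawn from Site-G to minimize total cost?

130

Use suppliers in increasing cost order.
Take 120 from Site-16 at 40 — need 130 more.
Site-G at 60: take 130 of its 180 — requirement met.
Site-N, Site-D, Site-25: unused.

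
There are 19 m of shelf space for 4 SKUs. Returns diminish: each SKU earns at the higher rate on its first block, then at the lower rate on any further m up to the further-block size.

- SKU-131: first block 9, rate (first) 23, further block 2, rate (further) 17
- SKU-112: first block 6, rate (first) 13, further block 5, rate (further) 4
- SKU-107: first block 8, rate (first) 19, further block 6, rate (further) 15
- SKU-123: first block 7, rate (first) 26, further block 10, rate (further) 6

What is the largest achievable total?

446

Rank every tier by rate: SKU-123/tier1 26 > SKU-131/tier1 23 > SKU-107/tier1 19 > SKU-131/tier2 17 > SKU-107/tier2 15 > SKU-112/tier1 13 > SKU-123/tier2 6 > SKU-112/tier2 4.
SKU-123 tier1 at 26: fill all 7 — 12 left.
SKU-131 tier1 at 23: fill all 9 — 3 left.
SKU-107/tier1: +3 of 8 at 19; pool empty.
Total = 26×7 + 23×9 + 19×3 = 446.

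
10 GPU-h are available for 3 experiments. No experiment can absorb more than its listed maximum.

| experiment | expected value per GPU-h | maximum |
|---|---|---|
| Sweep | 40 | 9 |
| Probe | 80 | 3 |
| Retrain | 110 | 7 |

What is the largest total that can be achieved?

Order the experiments by expected value per GPU-h: Retrain 110 > Probe 80 > Sweep 40.
Retrain takes 7 to reach its cap of 7 ; 3 left.
Probe: +3 to 3 (cap) ; 0 left.
Total = 80×3 + 110×7 = 1010.

1010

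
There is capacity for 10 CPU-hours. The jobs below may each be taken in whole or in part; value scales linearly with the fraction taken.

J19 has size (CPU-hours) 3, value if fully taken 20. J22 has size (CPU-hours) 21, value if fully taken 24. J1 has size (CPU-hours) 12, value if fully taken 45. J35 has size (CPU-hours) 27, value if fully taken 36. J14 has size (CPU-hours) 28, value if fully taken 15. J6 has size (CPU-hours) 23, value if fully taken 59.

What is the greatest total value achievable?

Best value per unit of size first: J19 20/3≈6.67, J1 45/12≈3.75, J6 59/23≈2.57, J35 36/27≈1.33, J22 24/21≈1.14, J14 15/28≈0.536.
J19: take in full, 3 CPU-hours for value 20 → 7 left.
7 CPU-hours left: a 7/12 share of J1 gives 45×7/12 = 26.25.
Total value = 46.25.

46.25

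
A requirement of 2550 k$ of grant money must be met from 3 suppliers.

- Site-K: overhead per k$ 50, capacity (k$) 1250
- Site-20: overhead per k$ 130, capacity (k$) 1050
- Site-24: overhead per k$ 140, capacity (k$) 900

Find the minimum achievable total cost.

Cheapest first:
Site-K (50): use full 1250 → 1300 k$ to go.
Site-20 (130): use full 1050 → 250 k$ to go.
Site-24 (140): take the remaining 250 → done.
Cost = 1250×50 + 1050×130 + 250×140 = 234000.

234000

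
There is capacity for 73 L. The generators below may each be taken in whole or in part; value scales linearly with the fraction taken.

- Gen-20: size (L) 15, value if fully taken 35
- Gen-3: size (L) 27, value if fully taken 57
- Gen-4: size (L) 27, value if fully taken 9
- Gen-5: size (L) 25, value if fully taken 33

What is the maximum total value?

Best value per unit of size first: Gen-20 35/15≈2.33, Gen-3 57/27≈2.11, Gen-5 33/25≈1.32, Gen-4 9/27≈0.333.
Take all of Gen-20 (15 L, value 35) ; 58 L left.
Take all of Gen-3 (27 L, value 57) ; 31 L left.
Gen-5: take in full, 25 L for value 33 ; 6 left.
Fill the last 6 L with part of Gen-4: 6/27 of it earns 2.
Total value = 127.

127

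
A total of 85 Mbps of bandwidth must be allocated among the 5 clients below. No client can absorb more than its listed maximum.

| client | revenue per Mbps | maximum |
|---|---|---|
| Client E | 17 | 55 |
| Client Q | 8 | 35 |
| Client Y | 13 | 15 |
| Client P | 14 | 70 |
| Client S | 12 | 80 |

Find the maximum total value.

Highest revenue per Mbps first: Client E 17 > Client P 14 > Client Y 13 > Client S 12 > Client Q 8.
Client E: +55 to 55 (cap) ; 30 left.
Only 30 left; Client P takes them to reach 30.
Total = 17×55 + 14×30 = 1355.

1355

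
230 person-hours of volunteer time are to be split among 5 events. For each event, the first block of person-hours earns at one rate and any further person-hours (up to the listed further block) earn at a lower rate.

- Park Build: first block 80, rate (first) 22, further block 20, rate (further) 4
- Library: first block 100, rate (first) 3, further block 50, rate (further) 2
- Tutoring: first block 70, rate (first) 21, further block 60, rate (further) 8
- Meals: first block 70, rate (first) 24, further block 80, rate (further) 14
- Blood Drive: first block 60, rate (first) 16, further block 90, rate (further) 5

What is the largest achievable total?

Order all 10 blocks by rate: Meals/T1 24 > Park Build/T1 22 > Tutoring/T1 21 > Blood Drive/T1 16 > Meals/T2 14 > Tutoring/T2 8 > Blood Drive/T2 5 > Park Build/T2 4 > Library/T1 3 > Library/T2 2.
Meals/T1 (24): +70 — 160 left.
Fill Park Build T1 block (80 at 22) — 80 left.
Tutoring T1 at 21: fill all 70 — 10 left.
Blood Drive/T1: +10 of 60 at 16; pool empty.
Total = 24×70 + 22×80 + 21×70 + 16×10 = 5070.

5070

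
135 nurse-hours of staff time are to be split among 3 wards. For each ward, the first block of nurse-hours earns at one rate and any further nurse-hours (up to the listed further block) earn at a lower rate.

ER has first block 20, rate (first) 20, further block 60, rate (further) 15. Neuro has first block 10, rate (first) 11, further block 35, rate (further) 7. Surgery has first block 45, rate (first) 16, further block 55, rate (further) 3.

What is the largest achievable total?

Treat each block as its own option and order by rate: ER/tier1 20 > Surgery/tier1 16 > ER/tier2 15 > Neuro/tier1 11 > Neuro/tier2 7 > Surgery/tier2 3.
ER/tier1 (20): +20 — 115 left.
Surgery/tier1 (16): +45 — 70 left.
Fill ER tier2 block (60 at 15) — 10 left.
Neuro tier1 at 11: fill all 10 — 0 left.
Total = 20×20 + 16×45 + 15×60 + 11×10 = 2130.

2130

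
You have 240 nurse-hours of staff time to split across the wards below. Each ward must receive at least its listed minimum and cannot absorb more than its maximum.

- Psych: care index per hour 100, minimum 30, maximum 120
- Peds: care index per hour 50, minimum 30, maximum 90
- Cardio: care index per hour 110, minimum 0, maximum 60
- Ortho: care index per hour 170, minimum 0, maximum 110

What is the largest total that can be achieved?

Meeting every minimum uses 30+30+0+0 = 60 nurse-hours, leaving 180.
Rank by care index per hour: Ortho 170 > Cardio 110 > Psych 100 > Peds 50.
Give Ortho 110 more to hit its cap of 110 ; 70 left.
Cardio: +60 to 60 (cap) ; 10 left.
Psych has room for 90 more but only 10 remain, so it gets 40.
Total = 100×40 + 50×30 + 110×60 + 170×110 = 30800.

30800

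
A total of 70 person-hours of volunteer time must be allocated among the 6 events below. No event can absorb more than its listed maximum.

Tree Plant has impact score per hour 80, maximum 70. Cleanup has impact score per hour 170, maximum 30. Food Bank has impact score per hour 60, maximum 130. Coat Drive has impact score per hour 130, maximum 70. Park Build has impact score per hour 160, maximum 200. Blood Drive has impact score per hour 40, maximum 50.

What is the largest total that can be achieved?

11500

Highest impact score per hour first: Cleanup 170 > Park Build 160 > Coat Drive 130 > Tree Plant 80 > Food Bank 60 > Blood Drive 40.
Cleanup: +30 to 30 (cap) — 40 left.
Park Build: +40 (room for 200) → 40. Pool exhausted.
Total = 170×30 + 160×40 = 11500.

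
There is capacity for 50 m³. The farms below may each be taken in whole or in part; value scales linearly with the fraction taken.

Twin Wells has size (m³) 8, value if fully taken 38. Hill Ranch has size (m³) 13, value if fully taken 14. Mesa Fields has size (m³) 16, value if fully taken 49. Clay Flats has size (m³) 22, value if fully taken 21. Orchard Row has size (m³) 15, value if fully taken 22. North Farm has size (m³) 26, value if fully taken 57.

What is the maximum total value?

Rank by value-to-size ratio: Twin Wells 38/8≈4.75, Mesa Fields 49/16≈3.06, North Farm 57/26≈2.19, Orchard Row 22/15≈1.47, Hill Ranch 14/13≈1.08, Clay Flats 21/22≈0.955.
Twin Wells: take in full, 8 m³ for value 38 → 42 left.
Take all of Mesa Fields (16 m³, value 49) → 26 m³ left.
North Farm: take in full, 26 m³ for value 57 → 0 left.
Total value = 144.

144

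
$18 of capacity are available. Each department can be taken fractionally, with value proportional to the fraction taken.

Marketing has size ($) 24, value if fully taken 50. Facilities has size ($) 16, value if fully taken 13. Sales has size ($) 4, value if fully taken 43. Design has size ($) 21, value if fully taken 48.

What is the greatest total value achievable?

75

Sort by value density: Sales 43/4≈10.8, Design 48/21≈2.29, Marketing 50/24≈2.08, Facilities 13/16≈0.812.
Take all of Sales (4 $, value 43) — 14 $ left.
Fill the last 14 $ with part of Design: 14/21 of it earns 32.
Total value = 75.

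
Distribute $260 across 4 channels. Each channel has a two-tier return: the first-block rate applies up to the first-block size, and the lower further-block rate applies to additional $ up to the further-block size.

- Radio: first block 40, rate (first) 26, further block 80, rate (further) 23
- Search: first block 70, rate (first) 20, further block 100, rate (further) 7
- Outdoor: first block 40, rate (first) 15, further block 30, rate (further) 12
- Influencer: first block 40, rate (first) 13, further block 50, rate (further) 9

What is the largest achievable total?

Treat each block as its own option and order by rate: Radio/first 26 > Radio/second 23 > Search/first 20 > Outdoor/first 15 > Influencer/first 13 > Outdoor/second 12 > Influencer/second 9 > Search/second 7.
Radio first at 26: fill all 40 → 220 left.
Fill Radio second block (80 at 23) → 140 left.
Fill Search first block (70 at 20) → 70 left.
Fill Outdoor first block (40 at 15) → 30 left.
Influencer first at 13: only 30 left, fill 30.
Total = 26×40 + 23×80 + 20×70 + 15×40 + 13×30 = 5270.

5270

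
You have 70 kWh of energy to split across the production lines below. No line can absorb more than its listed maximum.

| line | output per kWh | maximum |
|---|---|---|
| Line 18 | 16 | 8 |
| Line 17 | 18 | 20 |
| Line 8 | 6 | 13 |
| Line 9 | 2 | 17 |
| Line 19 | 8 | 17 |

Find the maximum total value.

726

Order the production lines by output per kWh: Line 17 18 > Line 18 16 > Line 19 8 > Line 8 6 > Line 9 2.
Line 17: +20 to 20 (cap) → 50 left.
Line 18: +8 to 8 (cap) → 42 left.
Line 19 takes 17 to reach its cap of 17 → 25 left.
Give Line 8 13 to hit its cap of 13 → 12 left.
Line 9 has room for 17 but only 12 remain, so it gets 12.
Total = 16×8 + 18×20 + 6×13 + 2×12 + 8×17 = 726.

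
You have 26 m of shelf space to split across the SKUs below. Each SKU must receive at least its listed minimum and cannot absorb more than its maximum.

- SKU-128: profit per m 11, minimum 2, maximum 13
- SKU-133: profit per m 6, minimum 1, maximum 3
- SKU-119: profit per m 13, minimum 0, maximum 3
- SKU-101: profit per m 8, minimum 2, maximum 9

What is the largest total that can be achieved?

260

Meeting every minimum uses 2+1+0+2 = 5 m, leaving 21.
Highest profit per m first: SKU-119 13 > SKU-128 11 > SKU-101 8 > SKU-133 6.
SKU-119: +3 to 3 (cap) → 18 left.
SKU-128 takes 11 more to reach its cap of 13 → 7 left.
Give SKU-101 7 more to hit its cap of 9 → 0 left.
Total = 11×13 + 6×1 + 13×3 + 8×9 = 260.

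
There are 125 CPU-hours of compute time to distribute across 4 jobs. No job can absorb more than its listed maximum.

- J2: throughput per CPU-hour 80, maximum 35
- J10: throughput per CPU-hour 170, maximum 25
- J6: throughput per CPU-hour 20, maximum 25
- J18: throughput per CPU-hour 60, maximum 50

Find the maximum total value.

Order the jobs by throughput per CPU-hour: J10 170 > J2 80 > J18 60 > J6 20.
J10 takes 25 to reach its cap of 25 — 100 left.
Give J2 35 to hit its cap of 35 — 65 left.
J18: +50 to 50 (cap) — 15 left.
J6 has room for 25 but only 15 remain, so it gets 15.
Total = 80×35 + 170×25 + 20×15 + 60×50 = 10350.

10350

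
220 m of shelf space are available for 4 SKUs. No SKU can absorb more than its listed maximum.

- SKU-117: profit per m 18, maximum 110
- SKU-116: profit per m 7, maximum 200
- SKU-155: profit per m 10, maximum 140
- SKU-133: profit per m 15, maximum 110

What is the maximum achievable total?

3630

Highest profit per m first: SKU-117 18 > SKU-133 15 > SKU-155 10 > SKU-116 7.
Give SKU-117 110 to hit its cap of 110 — 110 left.
SKU-133: +110 to 110 (cap) — 0 left.
Total = 18×110 + 15×110 = 3630.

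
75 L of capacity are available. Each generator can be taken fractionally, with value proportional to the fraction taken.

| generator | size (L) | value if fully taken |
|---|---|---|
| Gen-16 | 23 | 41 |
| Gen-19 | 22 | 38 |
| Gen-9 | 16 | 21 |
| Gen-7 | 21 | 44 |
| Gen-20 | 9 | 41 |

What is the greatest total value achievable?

Sort by value density: Gen-20 41/9≈4.56, Gen-7 44/21≈2.1, Gen-16 41/23≈1.78, Gen-19 38/22≈1.73, Gen-9 21/16≈1.31.
All 9 L of Gen-20 fit (value 41) ; 66 remain.
Gen-7: take in full, 21 L for value 44 ; 45 left.
Take all of Gen-16 (23 L, value 41) ; 22 L left.
All 22 L of Gen-19 fit (value 38) ; 0 remain.
Total value = 164.

164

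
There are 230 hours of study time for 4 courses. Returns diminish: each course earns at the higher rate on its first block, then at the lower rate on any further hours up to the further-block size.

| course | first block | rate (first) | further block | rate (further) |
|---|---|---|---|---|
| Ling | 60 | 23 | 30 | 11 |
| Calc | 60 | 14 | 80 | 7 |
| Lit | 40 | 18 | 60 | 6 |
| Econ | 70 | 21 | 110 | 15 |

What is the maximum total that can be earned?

Order all 8 blocks by rate: Ling/first 23 > Econ/first 21 > Lit/first 18 > Econ/second 15 > Calc/first 14 > Ling/second 11 > Calc/second 7 > Lit/second 6.
Ling/first (23): +60 ; 170 left.
Econ/first (21): +70 ; 100 left.
Fill Lit first block (40 at 18) ; 60 left.
Econ second at 15: only 60 left, fill 60.
Total = 23×60 + 21×70 + 18×40 + 15×60 = 4470.

4470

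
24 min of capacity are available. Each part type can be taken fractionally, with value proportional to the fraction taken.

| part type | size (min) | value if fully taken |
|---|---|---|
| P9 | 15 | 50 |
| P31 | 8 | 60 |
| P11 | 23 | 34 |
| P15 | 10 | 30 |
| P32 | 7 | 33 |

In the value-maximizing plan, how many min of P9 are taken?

Best value per unit of size first: P31 60/8≈7.5, P32 33/7≈4.71, P9 50/15≈3.33, P15 30/10≈3, P11 34/23≈1.48.
Take all of P31 (8 min, value 60) — 16 min left.
All 7 min of P32 fit (value 33) — 9 remain.
Fill the last 9 min with part of P9: 9/15 of it earns 30.

9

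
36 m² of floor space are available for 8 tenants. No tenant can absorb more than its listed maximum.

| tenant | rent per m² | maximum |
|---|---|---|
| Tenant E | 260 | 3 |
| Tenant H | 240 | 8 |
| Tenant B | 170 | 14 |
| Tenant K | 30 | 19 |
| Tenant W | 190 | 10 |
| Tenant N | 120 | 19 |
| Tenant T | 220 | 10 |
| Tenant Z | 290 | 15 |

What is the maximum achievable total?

Highest rent per m² first: Tenant Z 290 > Tenant E 260 > Tenant H 240 > Tenant T 220 > Tenant W 190 > Tenant B 170 > Tenant N 120 > Tenant K 30.
Tenant Z takes 15 to reach its cap of 15 → 21 left.
Give Tenant E 3 to hit its cap of 3 → 18 left.
Give Tenant H 8 to hit its cap of 8 → 10 left.
Give Tenant T 10 to hit its cap of 10 → 0 left.
Total = 260×3 + 240×8 + 220×10 + 290×15 = 9250.

9250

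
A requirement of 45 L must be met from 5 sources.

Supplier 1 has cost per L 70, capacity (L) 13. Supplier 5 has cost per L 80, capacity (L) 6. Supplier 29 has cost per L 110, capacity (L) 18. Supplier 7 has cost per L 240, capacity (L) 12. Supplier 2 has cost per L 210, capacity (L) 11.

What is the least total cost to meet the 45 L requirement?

5050

Fill from the cheapest source first.
Supplier 1 (70): use full 13 ; 32 L to go.
Supplier 5 at 80: take all 6 L ; 26 still needed.
Supplier 29 (110): use full 18 ; 8 L to go.
Take 8 from Supplier 2 at 210 to finish.
Supplier 7: unused.
Cost = 13×70 + 6×80 + 18×110 + 8×210 = 5050.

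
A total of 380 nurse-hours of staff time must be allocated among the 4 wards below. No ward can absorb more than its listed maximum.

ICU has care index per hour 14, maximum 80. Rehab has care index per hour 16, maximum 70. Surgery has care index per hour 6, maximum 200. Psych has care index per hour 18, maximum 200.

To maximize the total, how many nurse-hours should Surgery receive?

30

Order the wards by care index per hour: Psych 18 > Rehab 16 > ICU 14 > Surgery 6.
Psych takes 200 to reach its cap of 200 — 180 left.
Rehab: +70 to 70 (cap) — 110 left.
Give ICU 80 to hit its cap of 80 — 30 left.
Surgery: +30 (room for 200) → 30. Pool exhausted.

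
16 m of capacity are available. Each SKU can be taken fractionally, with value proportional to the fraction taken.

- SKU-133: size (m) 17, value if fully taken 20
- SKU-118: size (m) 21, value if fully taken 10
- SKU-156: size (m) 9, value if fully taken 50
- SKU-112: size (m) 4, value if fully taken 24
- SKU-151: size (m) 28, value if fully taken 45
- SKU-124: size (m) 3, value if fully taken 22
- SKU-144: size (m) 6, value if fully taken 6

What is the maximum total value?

Sort by value density: SKU-124 22/3≈7.33, SKU-112 24/4≈6, SKU-156 50/9≈5.56, SKU-151 45/28≈1.61, SKU-133 20/17≈1.18, SKU-144 6/6≈1, SKU-118 10/21≈0.476.
Take all of SKU-124 (3 m, value 22) — 13 m left.
All 4 m of SKU-112 fit (value 24) — 9 remain.
Take all of SKU-156 (9 m, value 50) — 0 m left.
Total value = 96.

96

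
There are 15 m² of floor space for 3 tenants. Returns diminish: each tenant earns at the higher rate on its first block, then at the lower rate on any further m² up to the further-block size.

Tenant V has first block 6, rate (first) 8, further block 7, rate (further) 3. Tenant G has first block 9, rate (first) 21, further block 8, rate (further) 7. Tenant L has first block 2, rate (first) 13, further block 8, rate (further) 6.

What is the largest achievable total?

Rank every tier by rate: Tenant G/first 21 > Tenant L/first 13 > Tenant V/first 8 > Tenant G/second 7 > Tenant L/second 6 > Tenant V/second 3.
Tenant G first at 21: fill all 9 → 6 left.
Tenant L/first (13): +2 → 4 left.
Tenant V first at 8: only 4 left, fill 4.
Total = 21×9 + 13×2 + 8×4 = 247.

247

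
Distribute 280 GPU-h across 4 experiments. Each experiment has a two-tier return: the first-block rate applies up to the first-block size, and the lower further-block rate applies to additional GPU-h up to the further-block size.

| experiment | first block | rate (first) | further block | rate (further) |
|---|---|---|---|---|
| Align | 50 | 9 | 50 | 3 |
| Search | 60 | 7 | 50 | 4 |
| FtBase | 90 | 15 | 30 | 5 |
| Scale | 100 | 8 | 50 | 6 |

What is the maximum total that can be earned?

2880

Order all 8 blocks by rate: FtBase/tier1 15 > Align/tier1 9 > Scale/tier1 8 > Search/tier1 7 > Scale/tier2 6 > FtBase/tier2 5 > Search/tier2 4 > Align/tier2 3.
Fill FtBase tier1 block (90 at 15) ; 190 left.
Fill Align tier1 block (50 at 9) ; 140 left.
Fill Scale tier1 block (100 at 8) ; 40 left.
40 remain; put them into Search tier1 at 7.
Total = 15×90 + 9×50 + 8×100 + 7×40 = 2880.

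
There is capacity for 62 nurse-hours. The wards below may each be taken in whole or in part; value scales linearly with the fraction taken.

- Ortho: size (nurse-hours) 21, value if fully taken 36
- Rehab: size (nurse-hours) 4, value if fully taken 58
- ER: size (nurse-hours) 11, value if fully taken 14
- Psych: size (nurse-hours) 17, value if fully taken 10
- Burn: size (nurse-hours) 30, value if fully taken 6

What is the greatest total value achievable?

119.8

Rank by value-to-size ratio: Rehab 58/4≈14.5, Ortho 36/21≈1.71, ER 14/11≈1.27, Psych 10/17≈0.588, Burn 6/30≈0.2.
Rehab: take in full, 4 nurse-hours for value 58 ; 58 left.
Take all of Ortho (21 nurse-hours, value 36) ; 37 nurse-hours left.
All 11 nurse-hours of ER fit (value 14) ; 26 remain.
Psych: take in full, 17 nurse-hours for value 10 ; 9 left.
9 nurse-hours left: a 9/30 share of Burn gives 6×9/30 = 1.8.
Total value = 119.8.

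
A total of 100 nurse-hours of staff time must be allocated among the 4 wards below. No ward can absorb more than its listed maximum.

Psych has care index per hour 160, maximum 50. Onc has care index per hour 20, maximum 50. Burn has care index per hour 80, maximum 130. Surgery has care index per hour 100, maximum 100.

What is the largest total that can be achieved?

Order the wards by care index per hour: Psych 160 > Surgery 100 > Burn 80 > Onc 20.
Psych takes 50 to reach its cap of 50 ; 50 left.
Surgery: +50 (room for 100) → 50. Pool exhausted.
Total = 160×50 + 100×50 = 13000.

13000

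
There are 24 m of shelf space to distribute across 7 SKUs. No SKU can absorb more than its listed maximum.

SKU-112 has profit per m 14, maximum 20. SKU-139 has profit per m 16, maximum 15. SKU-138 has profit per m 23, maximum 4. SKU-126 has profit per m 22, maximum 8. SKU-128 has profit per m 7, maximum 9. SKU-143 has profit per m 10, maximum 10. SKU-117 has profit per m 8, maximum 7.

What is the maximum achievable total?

460

Order the SKUs by profit per m: SKU-138 23 > SKU-126 22 > SKU-139 16 > SKU-112 14 > SKU-143 10 > SKU-117 8 > SKU-128 7.
SKU-138: +4 to 4 (cap) — 20 left.
SKU-126: +8 to 8 (cap) — 12 left.
SKU-139: +12 (room for 15) → 12. Pool exhausted.
Total = 16×12 + 23×4 + 22×8 = 460.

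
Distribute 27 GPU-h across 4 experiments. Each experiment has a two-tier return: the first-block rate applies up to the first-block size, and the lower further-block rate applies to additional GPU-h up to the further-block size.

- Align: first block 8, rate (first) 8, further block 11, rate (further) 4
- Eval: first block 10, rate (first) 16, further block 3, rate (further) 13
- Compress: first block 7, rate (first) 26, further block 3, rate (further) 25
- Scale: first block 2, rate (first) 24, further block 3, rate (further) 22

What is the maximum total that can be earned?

Rank every tier by rate: Compress/T1 26 > Compress/T2 25 > Scale/T1 24 > Scale/T2 22 > Eval/T1 16 > Eval/T2 13 > Align/T1 8 > Align/T2 4.
Compress T1 at 26: fill all 7 ; 20 left.
Compress T2 at 25: fill all 3 ; 17 left.
Scale T1 at 24: fill all 2 ; 15 left.
Scale/T2 (22): +3 ; 12 left.
Fill Eval T1 block (10 at 16) ; 2 left.
Eval/T2: +2 of 3 at 13; pool empty.
Total = 26×7 + 25×3 + 24×2 + 22×3 + 16×10 + 13×2 = 557.

557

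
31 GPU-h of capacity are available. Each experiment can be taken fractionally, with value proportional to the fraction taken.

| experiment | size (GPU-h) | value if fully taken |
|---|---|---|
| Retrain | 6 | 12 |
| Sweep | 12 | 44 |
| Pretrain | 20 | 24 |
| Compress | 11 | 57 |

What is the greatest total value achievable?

Sort by value density: Compress 57/11≈5.18, Sweep 44/12≈3.67, Retrain 12/6≈2, Pretrain 24/20≈1.2.
Compress: take in full, 11 GPU-h for value 57 → 20 left.
All 12 GPU-h of Sweep fit (value 44) → 8 remain.
Take all of Retrain (6 GPU-h, value 12) → 2 GPU-h left.
2 GPU-h left: a 2/20 share of Pretrain gives 24×2/20 = 2.4.
Total value = 115.4.

115.4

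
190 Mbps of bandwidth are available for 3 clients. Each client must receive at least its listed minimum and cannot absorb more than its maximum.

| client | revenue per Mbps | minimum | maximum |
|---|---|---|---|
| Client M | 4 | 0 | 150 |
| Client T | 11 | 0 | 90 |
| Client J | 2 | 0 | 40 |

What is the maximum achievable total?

Meeting every minimum uses 0+0+0 = 0 Mbps, leaving 190.
Order the clients by revenue per Mbps: Client T 11 > Client M 4 > Client J 2.
Client T: +90 to 90 (cap) — 100 left.
Only 100 left; Client M takes them to reach 100.
Total = 4×100 + 11×90 = 1390.

1390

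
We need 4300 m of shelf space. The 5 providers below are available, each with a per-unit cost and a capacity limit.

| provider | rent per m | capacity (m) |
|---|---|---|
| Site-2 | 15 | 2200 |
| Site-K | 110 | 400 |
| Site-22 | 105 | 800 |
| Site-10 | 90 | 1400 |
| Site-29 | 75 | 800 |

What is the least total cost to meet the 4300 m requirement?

Fill from the cheapest provider first.
Site-2 (15): use full 2200 ; 2100 m to go.
Take 800 from Site-29 at 75 ; need 1300 more.
Take 1300 from Site-10 at 90 to finish.
Site-22, Site-K: unused.
Cost = 2200×15 + 800×75 + 1300×90 = 210000.

210000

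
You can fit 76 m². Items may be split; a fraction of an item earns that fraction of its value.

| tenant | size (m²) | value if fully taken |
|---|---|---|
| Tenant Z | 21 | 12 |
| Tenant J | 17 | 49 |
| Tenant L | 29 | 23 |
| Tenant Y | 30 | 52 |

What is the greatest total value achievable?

124

Sort by value density: Tenant J 49/17≈2.88, Tenant Y 52/30≈1.73, Tenant L 23/29≈0.793, Tenant Z 12/21≈0.571.
Take all of Tenant J (17 m², value 49) — 59 m² left.
Tenant Y: take in full, 30 m² for value 52 — 29 left.
Tenant L: take in full, 29 m² for value 23 — 0 left.
Total value = 124.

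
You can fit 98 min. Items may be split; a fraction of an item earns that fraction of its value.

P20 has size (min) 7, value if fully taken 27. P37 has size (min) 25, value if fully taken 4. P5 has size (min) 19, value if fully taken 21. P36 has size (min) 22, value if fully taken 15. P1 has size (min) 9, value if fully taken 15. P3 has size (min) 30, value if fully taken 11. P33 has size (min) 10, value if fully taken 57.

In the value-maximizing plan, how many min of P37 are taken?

Rank by value-to-size ratio: P33 57/10≈5.7, P20 27/7≈3.86, P1 15/9≈1.67, P5 21/19≈1.11, P36 15/22≈0.682, P3 11/30≈0.367, P37 4/25≈0.16.
All 10 min of P33 fit (value 57) — 88 remain.
All 7 min of P20 fit (value 27) — 81 remain.
All 9 min of P1 fit (value 15) — 72 remain.
Take all of P5 (19 min, value 21) — 53 min left.
Take all of P36 (22 min, value 15) — 31 min left.
All 30 min of P3 fit (value 11) — 1 remain.
Only 1 min remain; take 1/25 of P37 for value 4×1/25 = 0.16.

1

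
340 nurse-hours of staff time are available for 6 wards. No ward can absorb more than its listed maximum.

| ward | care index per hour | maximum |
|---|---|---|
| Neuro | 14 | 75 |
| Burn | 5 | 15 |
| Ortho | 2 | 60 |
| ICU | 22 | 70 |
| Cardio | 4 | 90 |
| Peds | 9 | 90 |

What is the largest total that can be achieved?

Rank by care index per hour: ICU 22 > Neuro 14 > Peds 9 > Burn 5 > Cardio 4 > Ortho 2.
ICU takes 70 to reach its cap of 70 — 270 left.
Neuro takes 75 to reach its cap of 75 — 195 left.
Peds takes 90 to reach its cap of 90 — 105 left.
Burn: +15 to 15 (cap) — 90 left.
Cardio: +90 to 90 (cap) — 0 left.
Total = 14×75 + 5×15 + 22×70 + 4×90 + 9×90 = 3835.

3835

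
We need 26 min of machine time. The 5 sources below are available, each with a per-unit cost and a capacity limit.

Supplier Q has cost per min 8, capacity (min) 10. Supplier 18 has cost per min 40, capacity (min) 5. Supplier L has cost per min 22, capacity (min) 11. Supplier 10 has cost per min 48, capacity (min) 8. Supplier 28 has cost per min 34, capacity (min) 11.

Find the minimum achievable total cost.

492

Fill from the cheapest source first.
Supplier Q (8): use full 10 ; 16 min to go.
Take 11 from Supplier L at 22 ; need 5 more.
Take 5 from Supplier 28 at 34 to finish.
Supplier 18, Supplier 10: unused.
Cost = 10×8 + 11×22 + 5×34 = 492.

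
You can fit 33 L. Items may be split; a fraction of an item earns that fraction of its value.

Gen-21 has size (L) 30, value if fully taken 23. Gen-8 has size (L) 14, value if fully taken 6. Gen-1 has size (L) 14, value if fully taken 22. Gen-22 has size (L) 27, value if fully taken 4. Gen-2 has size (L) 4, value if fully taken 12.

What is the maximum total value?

45.5

Best value per unit of size first: Gen-2 12/4≈3, Gen-1 22/14≈1.57, Gen-21 23/30≈0.767, Gen-8 6/14≈0.429, Gen-22 4/27≈0.148.
Take all of Gen-2 (4 L, value 12) — 29 L left.
Take all of Gen-1 (14 L, value 22) — 15 L left.
15 L left: a 15/30 share of Gen-21 gives 23×15/30 = 11.5.
Total value = 45.5.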